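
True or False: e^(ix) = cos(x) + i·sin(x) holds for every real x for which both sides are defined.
Claim: e^(ix) = cos(x) + i·sin(x).
Reasoning: Euler's formula. Expand e^(ix) = Σ (ix)^k / k!. Since i² = -1, the even-k terms are Σ (-1)^m x^(2m)/(2m)! = cos(x) and the odd-k terms are i · Σ (-1)^m x^(2m+1)/(2m+1)! = i·sin(x).
So the two sides agree for every real x for which both sides are defined.

Conclusion: True.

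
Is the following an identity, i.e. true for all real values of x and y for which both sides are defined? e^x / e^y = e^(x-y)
Claim: e^x / e^y = e^(x-y).
Reasoning: 1/e^y = e^(-y), so e^x / e^y = e^x · e^(-y) = e^(x + (-y)) = e^(x-y) by the product rule for exponents.
So the two sides agree for all real values of x and y for which both sides are defined.

Conclusion: Yes, this is an identity.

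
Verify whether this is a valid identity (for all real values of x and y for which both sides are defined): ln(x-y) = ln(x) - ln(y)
No, this is NOT an identity.

Claim: ln(x-y) = ln(x) - ln(y).
Test a specific point where both sides are defined: x = 5, y = 1.
LHS = ln(x-y) ≈ 1.3863
RHS = ln(x) - ln(y) ≈ 1.6094
Since 1.3863 ≠ 1.6094, the equation fails at this point, so it cannot hold for all real values of x and y for which both sides are defined.
ln(x) - ln(y) = ln(x/y), not ln(x-y).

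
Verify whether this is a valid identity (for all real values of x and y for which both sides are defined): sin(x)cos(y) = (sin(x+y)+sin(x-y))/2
Yes, this is an identity.

Claim: sin(x)cos(y) = (sin(x+y)+sin(x-y))/2.
Reasoning: sin(x+y) = sin(x)cos(y) + cos(x)sin(y) and sin(x-y) = sin(x)cos(y) - cos(x)sin(y). Adding, sin(x+y) + sin(x-y) = 2sin(x)cos(y); divide by 2.
So the two sides agree for all real values of x and y for which both sides are defined.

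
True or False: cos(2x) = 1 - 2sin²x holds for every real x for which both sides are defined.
True.

Claim: cos(2x) = 1 - 2sin²x.
Reasoning: cos(2x) = cos²x - sin²x. Replace cos²x by 1 - sin²x: (1 - sin²x) - sin²x = 1 - 2sin²x.
So the two sides agree for every real x for which both sides are defined.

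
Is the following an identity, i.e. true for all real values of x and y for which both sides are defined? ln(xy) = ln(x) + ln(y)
Yes, this is an identity.

Claim: ln(xy) = ln(x) + ln(y).
Reasoning: Both sides are simultaneously defined only when x, y > 0. Write x = e^p, y = e^q (p = ln x, q = ln y). Then xy = e^p · e^q = e^(p+q), so ln(xy) = p + q = ln(x) + ln(y).
So the two sides agree for all real values of x and y for which both sides are defined.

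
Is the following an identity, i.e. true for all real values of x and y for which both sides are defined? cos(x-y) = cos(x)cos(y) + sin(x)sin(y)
Yes, this is an identity.

Claim: cos(x-y) = cos(x)cos(y) + sin(x)sin(y).
Reasoning: Replace y by -y in cos(x+y) = cos(x)cos(y) - sin(x)sin(y) and use cos(-y) = cos(y), sin(-y) = -sin(y): cos(x-y) = cos(x)cos(y) + sin(x)sin(y).
So the two sides agree for all real values of x and y for which both sides are defined.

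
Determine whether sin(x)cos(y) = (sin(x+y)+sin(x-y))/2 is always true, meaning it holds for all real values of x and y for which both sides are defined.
Claim: sin(x)cos(y) = (sin(x+y)+sin(x-y))/2.
Reasoning: sin(x+y) = sin(x)cos(y) + cos(x)sin(y) and sin(x-y) = sin(x)cos(y) - cos(x)sin(y). Adding, sin(x+y) + sin(x-y) = 2sin(x)cos(y); divide by 2.
So the two sides agree for all real values of x and y for which both sides are defined.

Conclusion: Yes, this is an identity.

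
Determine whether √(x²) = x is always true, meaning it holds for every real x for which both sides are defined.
Claim: √(x²) = x.
Test a specific point where both sides are defined: x = -1.
LHS = √(x²) ≈ 1.0000
RHS = x ≈ -1.0000
Since 1.0000 ≠ -1.0000, the equation fails at this point, so it cannot hold for every real x for which both sides are defined.
√(x²) = |x|, which differs from x whenever x < 0 (both sides are defined for every real x).

Conclusion: No, this is NOT an identity.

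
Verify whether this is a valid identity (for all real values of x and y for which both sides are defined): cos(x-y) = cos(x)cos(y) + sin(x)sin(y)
Claim: cos(x-y) = cos(x)cos(y) + sin(x)sin(y).
Reasoning: Replace y by -y in cos(x+y) = cos(x)cos(y) - sin(x)sin(y) and use cos(-y) = cos(y), sin(-y) = -sin(y): cos(x-y) = cos(x)cos(y) + sin(x)sin(y).
So the two sides agree for all real values of x and y for which both sides are defined.

Conclusion: Yes, this is an identity.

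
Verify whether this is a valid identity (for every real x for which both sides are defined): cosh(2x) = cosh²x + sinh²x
Claim: cosh(2x) = cosh²x + sinh²x.
Reasoning: cosh²x = (e^(2x) + 2 + e^(-2x))/4 and sinh²x = (e^(2x) - 2 + e^(-2x))/4. Adding gives (2e^(2x) + 2e^(-2x))/4 = (e^(2x) + e^(-2x))/2 = cosh(2x).
So the two sides agree for every real x for which both sides are defined.

Conclusion: Yes, this is an identity.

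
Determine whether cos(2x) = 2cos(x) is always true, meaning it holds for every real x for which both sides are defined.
No, this is NOT an identity.

Claim: cos(2x) = 2cos(x).
Test a specific point where both sides are defined: x = -π/4.
LHS = cos(2x) ≈ 0.0000
RHS = 2cos(x) ≈ 1.4142
Since 0.0000 ≠ 1.4142, the equation fails at this point, so it cannot hold for every real x for which both sides are defined.
The correct double-angle formula is cos(2x) = cos²x - sin²x.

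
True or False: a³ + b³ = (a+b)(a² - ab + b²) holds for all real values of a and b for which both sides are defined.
True.

Claim: a³ + b³ = (a+b)(a² - ab + b²).
Reasoning: Expand the right side: (a+b)(a² - ab + b²) = a³ - a²b + ab² + a²b - ab² + b³ = a³ + b³ (the middle terms cancel in pairs).
So the two sides agree for all real values of a and b for which both sides are defined.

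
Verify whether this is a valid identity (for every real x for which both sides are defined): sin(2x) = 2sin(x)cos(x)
Yes, this is an identity.

Claim: sin(2x) = 2sin(x)cos(x).
Reasoning: Put y = x in the addition formula sin(x+y) = sin(x)cos(y) + cos(x)sin(y): sin(2x) = sin(x)cos(x) + cos(x)sin(x) = 2sin(x)cos(x).
So the two sides agree for every real x for which both sides are defined.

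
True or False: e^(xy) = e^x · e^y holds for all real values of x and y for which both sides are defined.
False.

Claim: e^(xy) = e^x · e^y.
Test a specific point where both sides are defined: x = -2, y = -2.
LHS = e^(xy) ≈ 54.5982
RHS = e^x · e^y ≈ 0.0183
Since 54.5982 ≠ 0.0183, the equation fails at this point, so it cannot hold for all real values of x and y for which both sides are defined.
e^x · e^y = e^(x+y), not e^(xy).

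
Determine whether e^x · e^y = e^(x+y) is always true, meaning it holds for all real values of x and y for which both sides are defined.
Claim: e^x · e^y = e^(x+y).
Reasoning: This is the law of exponents for a common base: multiplying powers adds exponents. E.g. from the series, (Σ x^j/j!)(Σ y^k/k!) = Σ_m (Σ_{j+k=m} x^j y^k/(j!k!)) = Σ_m (x+y)^m/m! by the binomial theorem.
So the two sides agree for all real values of x and y for which both sides are defined.

Conclusion: Yes, this is an identity.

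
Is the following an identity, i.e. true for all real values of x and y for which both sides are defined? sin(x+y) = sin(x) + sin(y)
Claim: sin(x+y) = sin(x) + sin(y).
Test a specific point where both sides are defined: x = π/2, y = π.
LHS = sin(x+y) ≈ -1.0000
RHS = sin(x) + sin(y) ≈ 1.0000
Since -1.0000 ≠ 1.0000, the equation fails at this point, so it cannot hold for all real values of x and y for which both sides are defined.
The correct expansion is sin(x+y) = sin(x)cos(y) + cos(x)sin(y); sine is not additive.

Conclusion: No, this is NOT an identity.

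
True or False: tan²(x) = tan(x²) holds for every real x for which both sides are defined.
False.

Claim: tan²(x) = tan(x²).
Test a specific point where both sides are defined: x = 3π/4.
LHS = tan²(x) ≈ 1.0000
RHS = tan(x²) ≈ -0.8977
Since 1.0000 ≠ -0.8977, the equation fails at this point, so it cannot hold for every real x for which both sides are defined.
tan²(x) means (tan x)², squaring the output; tan(x²) squares the input. These are different functions.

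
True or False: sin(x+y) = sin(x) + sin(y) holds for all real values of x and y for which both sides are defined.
False.

Claim: sin(x+y) = sin(x) + sin(y).
Test a specific point where both sides are defined: x = -π/4, y = -π/3.
LHS = sin(x+y) ≈ -0.9659
RHS = sin(x) + sin(y) ≈ -1.5731
Since -0.9659 ≠ -1.5731, the equation fails at this point, so it cannot hold for all real values of x and y for which both sides are defined.
The correct expansion is sin(x+y) = sin(x)cos(y) + cos(x)sin(y); sine is not additive.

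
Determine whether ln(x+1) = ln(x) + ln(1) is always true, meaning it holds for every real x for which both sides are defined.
Claim: ln(x+1) = ln(x) + ln(1).
Test a specific point where both sides are defined: x = 1.
LHS = ln(x+1) ≈ 0.6931
RHS = ln(x) + ln(1) ≈ 0.0000
Since 0.6931 ≠ 0.0000, the equation fails at this point, so it cannot hold for every real x for which both sides are defined.
ln(1) = 0, so the right side is just ln(x), which differs from ln(x+1).

Conclusion: No, this is NOT an identity.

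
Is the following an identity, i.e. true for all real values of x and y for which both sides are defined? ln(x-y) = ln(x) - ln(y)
No, this is NOT an identity.

Claim: ln(x-y) = ln(x) - ln(y).
Test a specific point where both sides are defined: x = 3, y = 1/2.
LHS = ln(x-y) ≈ 0.9163
RHS = ln(x) - ln(y) ≈ 1.7918
Since 0.9163 ≠ 1.7918, the equation fails at this point, so it cannot hold for all real values of x and y for which both sides are defined.
ln(x) - ln(y) = ln(x/y), not ln(x-y).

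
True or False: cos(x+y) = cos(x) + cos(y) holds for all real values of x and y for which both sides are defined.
False.

Claim: cos(x+y) = cos(x) + cos(y).
Test a specific point where both sides are defined: x = π/6, y = -π/2.
LHS = cos(x+y) ≈ 0.5000
RHS = cos(x) + cos(y) ≈ 0.8660
Since 0.5000 ≠ 0.8660, the equation fails at this point, so it cannot hold for all real values of x and y for which both sides are defined.
The correct expansion is cos(x+y) = cos(x)cos(y) - sin(x)sin(y); cosine is not additive.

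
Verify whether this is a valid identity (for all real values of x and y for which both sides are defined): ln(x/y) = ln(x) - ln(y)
Yes, this is an identity.

Claim: ln(x/y) = ln(x) - ln(y).
Reasoning: Both sides are simultaneously defined only when x, y > 0. Write x = e^p, y = e^q. Then x/y = e^(p-q), so ln(x/y) = p - q = ln(x) - ln(y).
So the two sides agree for all real values of x and y for which both sides are defined.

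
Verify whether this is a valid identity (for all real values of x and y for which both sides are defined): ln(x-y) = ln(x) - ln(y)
No, this is NOT an identity.

Claim: ln(x-y) = ln(x) - ln(y).
Test a specific point where both sides are defined: x = 3/2, y = 1.
LHS = ln(x-y) ≈ -0.6931
RHS = ln(x) - ln(y) ≈ 0.4055
Since -0.6931 ≠ 0.4055, the equation fails at this point, so it cannot hold for all real values of x and y for which both sides are defined.
ln(x) - ln(y) = ln(x/y), not ln(x-y).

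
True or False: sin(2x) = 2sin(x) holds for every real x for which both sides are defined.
Claim: sin(2x) = 2sin(x).
Test a specific point where both sides are defined: x = 3π/4.
LHS = sin(2x) ≈ -1.0000
RHS = 2sin(x) ≈ 1.4142
Since -1.0000 ≠ 1.4142, the equation fails at this point, so it cannot hold for every real x for which both sides are defined.
The correct double-angle formula is sin(2x) = 2sin(x)cos(x).

Conclusion: False.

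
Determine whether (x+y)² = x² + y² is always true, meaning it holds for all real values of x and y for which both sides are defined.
Claim: (x+y)² = x² + y².
Test a specific point where both sides are defined: x = 1, y = -2.
LHS = (x+y)² ≈ 1.0000
RHS = x² + y² ≈ 5.0000
Since 1.0000 ≠ 5.0000, the equation fails at this point, so it cannot hold for all real values of x and y for which both sides are defined.
The correct expansion is (x+y)² = x² + 2xy + y²; the cross term 2xy is missing.

Conclusion: No, this is NOT an identity.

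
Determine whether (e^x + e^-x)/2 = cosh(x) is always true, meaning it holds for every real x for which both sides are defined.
Claim: (e^x + e^-x)/2 = cosh(x).
Reasoning: This is exactly the definition of the hyperbolic cosine: cosh(x) := (e^x + e^-x)/2.
So the two sides agree for every real x for which both sides are defined.

Conclusion: Yes, this is an identity.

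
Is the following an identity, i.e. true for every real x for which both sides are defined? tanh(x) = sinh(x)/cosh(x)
Yes, this is an identity.

Claim: tanh(x) = sinh(x)/cosh(x).
Reasoning: tanh(x) is defined as sinh(x)/cosh(x) = (e^x - e^-x)/(e^x + e^-x); cosh(x) ≥ 1 is never zero, so this holds for every real x.
So the two sides agree for every real x for which both sides are defined.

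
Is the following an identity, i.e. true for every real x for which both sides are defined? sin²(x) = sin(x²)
Claim: sin²(x) = sin(x²).
Test a specific point where both sides are defined: x = π/2.
LHS = sin²(x) ≈ 1.0000
RHS = sin(x²) ≈ 0.6243
Since 1.0000 ≠ 0.6243, the equation fails at this point, so it cannot hold for every real x for which both sides are defined.
sin²(x) means (sin x)², squaring the output; sin(x²) squares the input. These are different functions.

Conclusion: No, this is NOT an identity.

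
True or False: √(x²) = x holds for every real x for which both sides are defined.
False.

Claim: √(x²) = x.
Test a specific point where both sides are defined: x = -1.
LHS = √(x²) ≈ 1.0000
RHS = x ≈ -1.0000
Since 1.0000 ≠ -1.0000, the equation fails at this point, so it cannot hold for every real x for which both sides are defined.
√(x²) = |x|, which differs from x whenever x < 0 (both sides are defined for every real x).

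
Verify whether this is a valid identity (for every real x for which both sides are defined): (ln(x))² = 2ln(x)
Claim: (ln(x))² = 2ln(x).
Test a specific point where both sides are defined: x = 5.
LHS = (ln(x))² ≈ 2.5903
RHS = 2ln(x) ≈ 3.2189
Since 2.5903 ≠ 3.2189, the equation fails at this point, so it cannot hold for every real x for which both sides are defined.
2ln(x) equals ln(x²), which is not the same as (ln x)².

Conclusion: No, this is NOT an identity.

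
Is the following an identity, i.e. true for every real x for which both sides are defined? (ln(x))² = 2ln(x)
Claim: (ln(x))² = 2ln(x).
Test a specific point where both sides are defined: x = 3.
LHS = (ln(x))² ≈ 1.2069
RHS = 2ln(x) ≈ 2.1972
Since 1.2069 ≠ 2.1972, the equation fails at this point, so it cannot hold for every real x for which both sides are defined.
2ln(x) equals ln(x²), which is not the same as (ln x)².

Conclusion: No, this is NOT an identity.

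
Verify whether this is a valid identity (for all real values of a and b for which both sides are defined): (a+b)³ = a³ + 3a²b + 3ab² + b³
Yes, this is an identity.

Claim: (a+b)³ = a³ + 3a²b + 3ab² + b³.
Reasoning: (a+b)³ = (a+b)(a+b)² = (a+b)(a² + 2ab + b²) = a³ + 2a²b + ab² + a²b + 2ab² + b³ = a³ + 3a²b + 3ab² + b³.
So the two sides agree for all real values of a and b for which both sides are defined.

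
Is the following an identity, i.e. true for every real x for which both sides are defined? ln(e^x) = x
Yes, this is an identity.

Claim: ln(e^x) = x.
Reasoning: ln is the inverse of the exponential: ln(e^x) asks for the exponent p with e^p = e^x, and since e^p is one-to-one that exponent is p = x.
So the two sides agree for every real x for which both sides are defined.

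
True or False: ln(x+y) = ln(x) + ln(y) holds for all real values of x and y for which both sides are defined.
Claim: ln(x+y) = ln(x) + ln(y).
Test a specific point where both sides are defined: x = 1, y = 2.
LHS = ln(x+y) ≈ 1.0986
RHS = ln(x) + ln(y) ≈ 0.6931
Since 1.0986 ≠ 0.6931, the equation fails at this point, so it cannot hold for all real values of x and y for which both sides are defined.
ln(x) + ln(y) = ln(xy), not ln(x+y).

Conclusion: False.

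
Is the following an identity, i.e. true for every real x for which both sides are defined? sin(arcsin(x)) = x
Yes, this is an identity.

Claim: sin(arcsin(x)) = x.
Reasoning: For -1 ≤ x ≤ 1 (where arcsin is defined), arcsin(x) is by definition an angle whose sine equals x. Taking the sine of that angle returns x. (Note the other order, arcsin(sin x) = x, is NOT an identity.)
So the two sides agree for every real x for which both sides are defined.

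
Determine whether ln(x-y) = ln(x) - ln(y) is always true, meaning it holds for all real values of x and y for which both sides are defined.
No, this is NOT an identity.

Claim: ln(x-y) = ln(x) - ln(y).
Test a specific point where both sides are defined: x = 2, y = 1/2.
LHS = ln(x-y) ≈ 0.4055
RHS = ln(x) - ln(y) ≈ 1.3863
Since 0.4055 ≠ 1.3863, the equation fails at this point, so it cannot hold for all real values of x and y for which both sides are defined.
ln(x) - ln(y) = ln(x/y), not ln(x-y).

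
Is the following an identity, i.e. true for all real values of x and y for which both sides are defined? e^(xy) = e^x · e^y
No, this is NOT an identity.

Claim: e^(xy) = e^x · e^y.
Test a specific point where both sides are defined: x = -2, y = 3/2.
LHS = e^(xy) ≈ 0.0498
RHS = e^x · e^y ≈ 0.6065
Since 0.0498 ≠ 0.6065, the equation fails at this point, so it cannot hold for all real values of x and y for which both sides are defined.
e^x · e^y = e^(x+y), not e^(xy).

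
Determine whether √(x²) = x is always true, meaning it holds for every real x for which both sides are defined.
Claim: √(x²) = x.
Test a specific point where both sides are defined: x = -1.
LHS = √(x²) ≈ 1.0000
RHS = x ≈ -1.0000
Since 1.0000 ≠ -1.0000, the equation fails at this point, so it cannot hold for every real x for which both sides are defined.
√(x²) = |x|, which differs from x whenever x < 0 (both sides are defined for every real x).

Conclusion: No, this is NOT an identity.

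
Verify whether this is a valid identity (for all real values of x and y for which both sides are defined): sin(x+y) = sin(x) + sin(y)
Claim: sin(x+y) = sin(x) + sin(y).
Test a specific point where both sides are defined: x = π/4, y = -π/2.
LHS = sin(x+y) ≈ -0.7071
RHS = sin(x) + sin(y) ≈ -0.2929
Since -0.7071 ≠ -0.2929, the equation fails at this point, so it cannot hold for all real values of x and y for which both sides are defined.
The correct expansion is sin(x+y) = sin(x)cos(y) + cos(x)sin(y); sine is not additive.

Conclusion: No, this is NOT an identity.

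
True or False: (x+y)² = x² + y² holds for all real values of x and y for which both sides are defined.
False.

Claim: (x+y)² = x² + y².
Test a specific point where both sides are defined: x = -1, y = 4.
LHS = (x+y)² ≈ 9.0000
RHS = x² + y² ≈ 17.0000
Since 9.0000 ≠ 17.0000, the equation fails at this point, so it cannot hold for all real values of x and y for which both sides are defined.
The correct expansion is (x+y)² = x² + 2xy + y²; the cross term 2xy is missing.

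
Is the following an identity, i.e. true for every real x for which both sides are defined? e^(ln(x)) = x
Claim: e^(ln(x)) = x.
Reasoning: For x > 0, ln(x) is by definition the exponent p such that e^p = x. Raising e to that exponent therefore returns x: e^(ln x) = x.
So the two sides agree for every real x for which both sides are defined.

Conclusion: Yes, this is an identity.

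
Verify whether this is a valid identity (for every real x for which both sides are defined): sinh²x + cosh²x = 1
Claim: sinh²x + cosh²x = 1.
Test a specific point where both sides are defined: x = 1/2.
LHS = sinh²x + cosh²x ≈ 1.5431
RHS = 1 ≈ 1.0000
Since 1.5431 ≠ 1.0000, the equation fails at this point, so it cannot hold for every real x for which both sides are defined.
The correct hyperbolic identity is cosh²x - sinh²x = 1 (a difference); the sum sinh²x + cosh²x equals cosh(2x).

Conclusion: No, this is NOT an identity.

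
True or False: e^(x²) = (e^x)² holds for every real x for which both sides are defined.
Claim: e^(x²) = (e^x)².
Test a specific point where both sides are defined: x = -1.
LHS = e^(x²) ≈ 2.7183
RHS = (e^x)² ≈ 0.1353
Since 2.7183 ≠ 0.1353, the equation fails at this point, so it cannot hold for every real x for which both sides are defined.
(e^x)² = e^(2x), and 2x ≠ x² in general.

Conclusion: False.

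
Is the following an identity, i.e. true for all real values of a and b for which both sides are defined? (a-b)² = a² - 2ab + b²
Claim: (a-b)² = a² - 2ab + b².
Reasoning: Expand: (a-b)² = (a-b)(a-b) = a·a - a·b - b·a + b·b = a² - 2ab + b².
So the two sides agree for all real values of a and b for which both sides are defined.

Conclusion: Yes, this is an identity.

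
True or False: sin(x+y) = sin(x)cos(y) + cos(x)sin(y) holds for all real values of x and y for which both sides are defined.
True.

Claim: sin(x+y) = sin(x)cos(y) + cos(x)sin(y).
Reasoning: By Euler's formula e^(i(x+y)) = e^(ix)·e^(iy) = (cos x + i·sin x)(cos y + i·sin y). The imaginary part of the left side is sin(x+y); the imaginary part of the product is sin(x)cos(y) + cos(x)sin(y).
So the two sides agree for all real values of x and y for which both sides are defined.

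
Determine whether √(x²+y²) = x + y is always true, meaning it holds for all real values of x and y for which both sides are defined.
Claim: √(x²+y²) = x + y.
Test a specific point where both sides are defined: x = 3, y = 1.
LHS = √(x²+y²) ≈ 3.1623
RHS = x + y ≈ 4.0000
Since 3.1623 ≠ 4.0000, the equation fails at this point, so it cannot hold for all real values of x and y for which both sides are defined.
(x+y)² = x² + 2xy + y², not x² + y², so the square root does not split this way.

Conclusion: No, this is NOT an identity.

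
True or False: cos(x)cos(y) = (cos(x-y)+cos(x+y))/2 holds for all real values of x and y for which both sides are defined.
True.

Claim: cos(x)cos(y) = (cos(x-y)+cos(x+y))/2.
Reasoning: cos(x-y) = cos(x)cos(y) + sin(x)sin(y) and cos(x+y) = cos(x)cos(y) - sin(x)sin(y). Adding, cos(x-y) + cos(x+y) = 2cos(x)cos(y); divide by 2.
So the two sides agree for all real values of x and y for which both sides are defined.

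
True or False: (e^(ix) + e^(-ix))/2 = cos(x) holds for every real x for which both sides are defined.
True.

Claim: (e^(ix) + e^(-ix))/2 = cos(x).
Reasoning: By Euler's formula e^(ix) = cos(x) + i·sin(x) and e^(-ix) = cos(x) - i·sin(x). Adding cancels the sine terms: e^(ix) + e^(-ix) = 2cos(x); divide by 2.
So the two sides agree for every real x for which both sides are defined.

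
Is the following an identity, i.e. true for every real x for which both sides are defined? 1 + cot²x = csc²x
Yes, this is an identity.

Claim: 1 + cot²x = csc²x.
Reasoning: Start from sin²x + cos²x = 1 and divide every term by sin²x (allowed wherever cot x and csc x are defined): 1 + cot²x = 1/sin²x = csc²x.
So the two sides agree for every real x for which both sides are defined.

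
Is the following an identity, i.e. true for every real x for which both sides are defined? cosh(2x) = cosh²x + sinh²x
Yes, this is an identity.

Claim: cosh(2x) = cosh²x + sinh²x.
Reasoning: cosh²x = (e^(2x) + 2 + e^(-2x))/4 and sinh²x = (e^(2x) - 2 + e^(-2x))/4. Adding gives (2e^(2x) + 2e^(-2x))/4 = (e^(2x) + e^(-2x))/2 = cosh(2x).
So the two sides agree for every real x for which both sides are defined.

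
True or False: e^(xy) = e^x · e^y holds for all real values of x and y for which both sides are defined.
False.

Claim: e^(xy) = e^x · e^y.
Test a specific point where both sides are defined: x = -3, y = -1.
LHS = e^(xy) ≈ 20.0855
RHS = e^x · e^y ≈ 0.0183
Since 20.0855 ≠ 0.0183, the equation fails at this point, so it cannot hold for all real values of x and y for which both sides are defined.
e^x · e^y = e^(x+y), not e^(xy).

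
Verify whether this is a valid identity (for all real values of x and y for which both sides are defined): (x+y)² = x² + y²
No, this is NOT an identity.

Claim: (x+y)² = x² + y².
Test a specific point where both sides are defined: x = 2, y = 5.
LHS = (x+y)² ≈ 49.0000
RHS = x² + y² ≈ 29.0000
Since 49.0000 ≠ 29.0000, the equation fails at this point, so it cannot hold for all real values of x and y for which both sides are defined.
The correct expansion is (x+y)² = x² + 2xy + y²; the cross term 2xy is missing.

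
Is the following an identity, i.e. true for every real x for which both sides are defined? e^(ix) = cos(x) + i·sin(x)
Yes, this is an identity.

Claim: e^(ix) = cos(x) + i·sin(x).
Reasoning: Euler's formula. Expand e^(ix) = Σ (ix)^k / k!. Since i² = -1, the even-k terms are Σ (-1)^m x^(2m)/(2m)! = cos(x) and the odd-k terms are i · Σ (-1)^m x^(2m+1)/(2m+1)! = i·sin(x).
So the two sides agree for every real x for which both sides are defined.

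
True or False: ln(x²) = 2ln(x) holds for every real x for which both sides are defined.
True.

Claim: ln(x²) = 2ln(x).
Reasoning: The right side requires x > 0. For x > 0, x² = (e^(ln x))² = e^(2ln x), so ln(x²) = 2ln(x). (For x < 0 the right side is undefined, so those values are outside the claim.)
So the two sides agree for every real x for which both sides are defined.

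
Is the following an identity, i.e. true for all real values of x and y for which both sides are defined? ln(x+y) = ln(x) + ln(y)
Claim: ln(x+y) = ln(x) + ln(y).
Test a specific point where both sides are defined: x = 1/2, y = 4.
LHS = ln(x+y) ≈ 1.5041
RHS = ln(x) + ln(y) ≈ 0.6931
Since 1.5041 ≠ 0.6931, the equation fails at this point, so it cannot hold for all real values of x and y for which both sides are defined.
ln(x) + ln(y) = ln(xy), not ln(x+y).

Conclusion: No, this is NOT an identity.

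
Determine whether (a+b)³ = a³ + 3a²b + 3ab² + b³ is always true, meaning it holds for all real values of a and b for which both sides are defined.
Claim: (a+b)³ = a³ + 3a²b + 3ab² + b³.
Reasoning: (a+b)³ = (a+b)(a+b)² = (a+b)(a² + 2ab + b²) = a³ + 2a²b + ab² + a²b + 2ab² + b³ = a³ + 3a²b + 3ab² + b³.
So the two sides agree for all real values of a and b for which both sides are defined.

Conclusion: Yes, this is an identity.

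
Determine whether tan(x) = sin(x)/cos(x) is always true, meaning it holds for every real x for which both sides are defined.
Claim: tan(x) = sin(x)/cos(x).
Reasoning: For an angle x whose terminal point on the unit circle is (cos x, sin x), tan(x) is defined as the ratio (second coordinate)/(first coordinate) = sin(x)/cos(x), wherever cos(x) ≠ 0.
So the two sides agree for every real x for which both sides are defined.

Conclusion: Yes, this is an identity.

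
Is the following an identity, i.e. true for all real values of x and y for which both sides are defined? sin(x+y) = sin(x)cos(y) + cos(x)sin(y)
Claim: sin(x+y) = sin(x)cos(y) + cos(x)sin(y).
Reasoning: By Euler's formula e^(i(x+y)) = e^(ix)·e^(iy) = (cos x + i·sin x)(cos y + i·sin y). The imaginary part of the left side is sin(x+y); the imaginary part of the product is sin(x)cos(y) + cos(x)sin(y).
So the two sides agree for all real values of x and y for which both sides are defined.

Conclusion: Yes, this is an identity.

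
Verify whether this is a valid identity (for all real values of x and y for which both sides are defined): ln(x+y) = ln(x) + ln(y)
Claim: ln(x+y) = ln(x) + ln(y).
Test a specific point where both sides are defined: x = 1, y = 1.
LHS = ln(x+y) ≈ 0.6931
RHS = ln(x) + ln(y) ≈ 0.0000
Since 0.6931 ≠ 0.0000, the equation fails at this point, so it cannot hold for all real values of x and y for which both sides are defined.
ln(x) + ln(y) = ln(xy), not ln(x+y).

Conclusion: No, this is NOT an identity.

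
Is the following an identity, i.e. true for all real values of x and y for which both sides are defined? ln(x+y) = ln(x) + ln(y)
No, this is NOT an identity.

Claim: ln(x+y) = ln(x) + ln(y).
Test a specific point where both sides are defined: x = 5, y = 3/2.
LHS = ln(x+y) ≈ 1.8718
RHS = ln(x) + ln(y) ≈ 2.0149
Since 1.8718 ≠ 2.0149, the equation fails at this point, so it cannot hold for all real values of x and y for which both sides are defined.
ln(x) + ln(y) = ln(xy), not ln(x+y).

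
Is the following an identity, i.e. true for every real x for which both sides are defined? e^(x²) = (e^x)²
Claim: e^(x²) = (e^x)².
Test a specific point where both sides are defined: x = -3.
LHS = e^(x²) ≈ 8103.0839
RHS = (e^x)² ≈ 0.0025
Since 8103.0839 ≠ 0.0025, the equation fails at this point, so it cannot hold for every real x for which both sides are defined.
(e^x)² = e^(2x), and 2x ≠ x² in general.

Conclusion: No, this is NOT an identity.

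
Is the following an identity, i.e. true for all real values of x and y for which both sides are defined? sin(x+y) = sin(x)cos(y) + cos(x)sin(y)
Claim: sin(x+y) = sin(x)cos(y) + cos(x)sin(y).
Reasoning: By Euler's formula e^(i(x+y)) = e^(ix)·e^(iy) = (cos x + i·sin x)(cos y + i·sin y). The imaginary part of the left side is sin(x+y); the imaginary part of the product is sin(x)cos(y) + cos(x)sin(y).
So the two sides agree for all real values of x and y for which both sides are defined.

Conclusion: Yes, this is an identity.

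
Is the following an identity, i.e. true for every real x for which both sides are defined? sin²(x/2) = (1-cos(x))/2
Yes, this is an identity.

Claim: sin²(x/2) = (1-cos(x))/2.
Reasoning: Use cos(2θ) = 1 - 2sin²θ with θ = x/2: cos(x) = 1 - 2sin²(x/2). Solving for sin²(x/2) gives (1 - cos(x))/2.
So the two sides agree for every real x for which both sides are defined.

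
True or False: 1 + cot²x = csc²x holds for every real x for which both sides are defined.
Claim: 1 + cot²x = csc²x.
Reasoning: Start from sin²x + cos²x = 1 and divide every term by sin²x (allowed wherever cot x and csc x are defined): 1 + cot²x = 1/sin²x = csc²x.
So the two sides agree for every real x for which both sides are defined.

Conclusion: True.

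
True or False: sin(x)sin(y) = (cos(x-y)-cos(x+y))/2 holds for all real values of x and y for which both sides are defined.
True.

Claim: sin(x)sin(y) = (cos(x-y)-cos(x+y))/2.
Reasoning: cos(x-y) = cos(x)cos(y) + sin(x)sin(y) and cos(x+y) = cos(x)cos(y) - sin(x)sin(y). Subtracting, cos(x-y) - cos(x+y) = 2sin(x)sin(y); divide by 2.
So the two sides agree for all real values of x and y for which both sides are defined.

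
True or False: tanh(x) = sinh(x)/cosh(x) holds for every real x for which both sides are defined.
Claim: tanh(x) = sinh(x)/cosh(x).
Reasoning: tanh(x) is defined as sinh(x)/cosh(x) = (e^x - e^-x)/(e^x + e^-x); cosh(x) ≥ 1 is never zero, so this holds for every real x.
So the two sides agree for every real x for which both sides are defined.

Conclusion: True.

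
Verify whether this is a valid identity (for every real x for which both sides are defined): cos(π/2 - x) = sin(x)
Yes, this is an identity.

Claim: cos(π/2 - x) = sin(x).
Reasoning: Use cos(u - v) = cos(u)cos(v) + sin(u)sin(v) with u = π/2, v = x: cos(π/2)cos(x) + sin(π/2)sin(x) = 0·cos(x) + 1·sin(x) = sin(x).
So the two sides agree for every real x for which both sides are defined.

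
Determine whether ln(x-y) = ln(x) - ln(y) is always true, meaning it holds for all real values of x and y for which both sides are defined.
No, this is NOT an identity.

Claim: ln(x-y) = ln(x) - ln(y).
Test a specific point where both sides are defined: x = 4, y = 1/2.
LHS = ln(x-y) ≈ 1.2528
RHS = ln(x) - ln(y) ≈ 2.0794
Since 1.2528 ≠ 2.0794, the equation fails at this point, so it cannot hold for all real values of x and y for which both sides are defined.
ln(x) - ln(y) = ln(x/y), not ln(x-y).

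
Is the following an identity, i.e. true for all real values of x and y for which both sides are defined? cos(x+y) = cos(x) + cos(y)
No, this is NOT an identity.

Claim: cos(x+y) = cos(x) + cos(y).
Test a specific point where both sides are defined: x = 2π/3, y = π.
LHS = cos(x+y) ≈ 0.5000
RHS = cos(x) + cos(y) ≈ -1.5000
Since 0.5000 ≠ -1.5000, the equation fails at this point, so it cannot hold for all real values of x and y for which both sides are defined.
The correct expansion is cos(x+y) = cos(x)cos(y) - sin(x)sin(y); cosine is not additive.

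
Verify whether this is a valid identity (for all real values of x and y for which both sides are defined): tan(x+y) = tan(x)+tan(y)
Claim: tan(x+y) = tan(x)+tan(y).
Test a specific point where both sides are defined: x = π/6, y = 3π/4.
LHS = tan(x+y) ≈ -0.2679
RHS = tan(x)+tan(y) ≈ -0.4226
Since -0.2679 ≠ -0.4226, the equation fails at this point, so it cannot hold for all real values of x and y for which both sides are defined.
The correct formula is tan(x+y) = (tan(x) + tan(y))/(1 - tan(x)tan(y)).

Conclusion: No, this is NOT an identity.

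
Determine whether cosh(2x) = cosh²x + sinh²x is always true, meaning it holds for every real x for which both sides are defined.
Claim: cosh(2x) = cosh²x + sinh²x.
Reasoning: cosh²x = (e^(2x) + 2 + e^(-2x))/4 and sinh²x = (e^(2x) - 2 + e^(-2x))/4. Adding gives (2e^(2x) + 2e^(-2x))/4 = (e^(2x) + e^(-2x))/2 = cosh(2x).
So the two sides agree for every real x for which both sides are defined.

Conclusion: Yes, this is an identity.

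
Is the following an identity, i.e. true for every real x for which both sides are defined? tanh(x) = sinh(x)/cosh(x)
Yes, this is an identity.

Claim: tanh(x) = sinh(x)/cosh(x).
Reasoning: tanh(x) is defined as sinh(x)/cosh(x) = (e^x - e^-x)/(e^x + e^-x); cosh(x) ≥ 1 is never zero, so this holds for every real x.
So the two sides agree for every real x for which both sides are defined.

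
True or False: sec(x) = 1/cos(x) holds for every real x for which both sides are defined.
True.

Claim: sec(x) = 1/cos(x).
Reasoning: sec(x) is by definition the reciprocal of cos(x), wherever cos(x) ≠ 0.
So the two sides agree for every real x for which both sides are defined.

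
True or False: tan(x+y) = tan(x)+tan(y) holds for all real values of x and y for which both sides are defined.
False.

Claim: tan(x+y) = tan(x)+tan(y).
Test a specific point where both sides are defined: x = -π/6, y = π/3.
LHS = tan(x+y) ≈ 0.5774
RHS = tan(x)+tan(y) ≈ 1.1547
Since 0.5774 ≠ 1.1547, the equation fails at this point, so it cannot hold for all real values of x and y for which both sides are defined.
The correct formula is tan(x+y) = (tan(x) + tan(y))/(1 - tan(x)tan(y)).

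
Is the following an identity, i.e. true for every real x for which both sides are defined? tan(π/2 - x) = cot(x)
Claim: tan(π/2 - x) = cot(x).
Reasoning: tan(π/2 - x) = sin(π/2 - x)/cos(π/2 - x) = cos(x)/sin(x) = cot(x), using the cofunction identities sin(π/2 - x) = cos(x) and cos(π/2 - x) = sin(x).
So the two sides agree for every real x for which both sides are defined.

Conclusion: Yes, this is an identity.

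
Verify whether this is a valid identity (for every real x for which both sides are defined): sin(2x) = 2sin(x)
No, this is NOT an identity.

Claim: sin(2x) = 2sin(x).
Test a specific point where both sides are defined: x = π/4.
LHS = sin(2x) ≈ 1.0000
RHS = 2sin(x) ≈ 1.4142
Since 1.0000 ≠ 1.4142, the equation fails at this point, so it cannot hold for every real x for which both sides are defined.
The correct double-angle formula is sin(2x) = 2sin(x)cos(x).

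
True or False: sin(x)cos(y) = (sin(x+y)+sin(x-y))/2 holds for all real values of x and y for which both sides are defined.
Claim: sin(x)cos(y) = (sin(x+y)+sin(x-y))/2.
Reasoning: sin(x+y) = sin(x)cos(y) + cos(x)sin(y) and sin(x-y) = sin(x)cos(y) - cos(x)sin(y). Adding, sin(x+y) + sin(x-y) = 2sin(x)cos(y); divide by 2.
So the two sides agree for all real values of x and y for which both sides are defined.

Conclusion: True.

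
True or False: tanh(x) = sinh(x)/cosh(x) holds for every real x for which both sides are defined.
Claim: tanh(x) = sinh(x)/cosh(x).
Reasoning: tanh(x) is defined as sinh(x)/cosh(x) = (e^x - e^-x)/(e^x + e^-x); cosh(x) ≥ 1 is never zero, so this holds for every real x.
So the two sides agree for every real x for which both sides are defined.

Conclusion: True.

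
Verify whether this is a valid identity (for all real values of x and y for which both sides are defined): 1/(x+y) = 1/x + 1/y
No, this is NOT an identity.

Claim: 1/(x+y) = 1/x + 1/y.
Test a specific point where both sides are defined: x = 1/2, y = 4.
LHS = 1/(x+y) ≈ 0.2222
RHS = 1/x + 1/y ≈ 2.2500
Since 0.2222 ≠ 2.2500, the equation fails at this point, so it cannot hold for all real values of x and y for which both sides are defined.
1/x + 1/y = (x+y)/(xy), which is not 1/(x+y).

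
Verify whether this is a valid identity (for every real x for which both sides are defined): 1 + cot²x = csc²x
Yes, this is an identity.

Claim: 1 + cot²x = csc²x.
Reasoning: Start from sin²x + cos²x = 1 and divide every term by sin²x (allowed wherever cot x and csc x are defined): 1 + cot²x = 1/sin²x = csc²x.
So the two sides agree for every real x for which both sides are defined.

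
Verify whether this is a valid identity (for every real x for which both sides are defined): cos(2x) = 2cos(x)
Claim: cos(2x) = 2cos(x).
Test a specific point where both sides are defined: x = π/4.
LHS = cos(2x) ≈ 0.0000
RHS = 2cos(x) ≈ 1.4142
Since 0.0000 ≠ 1.4142, the equation fails at this point, so it cannot hold for every real x for which both sides are defined.
The correct double-angle formula is cos(2x) = cos²x - sin²x.

Conclusion: No, this is NOT an identity.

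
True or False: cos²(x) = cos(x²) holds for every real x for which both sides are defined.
False.

Claim: cos²(x) = cos(x²).
Test a specific point where both sides are defined: x = -π/3.
LHS = cos²(x) ≈ 0.2500
RHS = cos(x²) ≈ 0.4566
Since 0.2500 ≠ 0.4566, the equation fails at this point, so it cannot hold for every real x for which both sides are defined.
cos²(x) means (cos x)², squaring the output; cos(x²) squares the input. These are different functions.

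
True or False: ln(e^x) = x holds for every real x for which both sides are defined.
True.

Claim: ln(e^x) = x.
Reasoning: ln is the inverse of the exponential: ln(e^x) asks for the exponent p with e^p = e^x, and since e^p is one-to-one that exponent is p = x.
So the two sides agree for every real x for which both sides are defined.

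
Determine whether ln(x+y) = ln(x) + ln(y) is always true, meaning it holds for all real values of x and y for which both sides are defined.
Claim: ln(x+y) = ln(x) + ln(y).
Test a specific point where both sides are defined: x = 1, y = 3/2.
LHS = ln(x+y) ≈ 0.9163
RHS = ln(x) + ln(y) ≈ 0.4055
Since 0.9163 ≠ 0.4055, the equation fails at this point, so it cannot hold for all real values of x and y for which both sides are defined.
ln(x) + ln(y) = ln(xy), not ln(x+y).

Conclusion: No, this is NOT an identity.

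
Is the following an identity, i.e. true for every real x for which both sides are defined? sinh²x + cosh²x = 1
No, this is NOT an identity.

Claim: sinh²x + cosh²x = 1.
Test a specific point where both sides are defined: x = -2.
LHS = sinh²x + cosh²x ≈ 27.3082
RHS = 1 ≈ 1.0000
Since 27.3082 ≠ 1.0000, the equation fails at this point, so it cannot hold for every real x for which both sides are defined.
The correct hyperbolic identity is cosh²x - sinh²x = 1 (a difference); the sum sinh²x + cosh²x equals cosh(2x).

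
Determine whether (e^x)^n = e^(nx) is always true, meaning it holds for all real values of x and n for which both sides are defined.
Claim: (e^x)^n = e^(nx).
Reasoning: e^x is a positive real number, and for a positive base B and real exponent n, B^n = e^(n·ln B). With B = e^x, ln B = x, so (e^x)^n = e^(n·x).
So the two sides agree for all real values of x and n for which both sides are defined.

Conclusion: Yes, this is an identity.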